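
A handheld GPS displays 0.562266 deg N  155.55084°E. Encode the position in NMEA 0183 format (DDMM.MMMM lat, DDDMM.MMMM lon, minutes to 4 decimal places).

0033.7360,N / 15533.0504,E

Latitude: fractional part 0.562266 → 33.735960 minutes
Lon: minutes = (155.550840 − 155) × 60 = 33.050400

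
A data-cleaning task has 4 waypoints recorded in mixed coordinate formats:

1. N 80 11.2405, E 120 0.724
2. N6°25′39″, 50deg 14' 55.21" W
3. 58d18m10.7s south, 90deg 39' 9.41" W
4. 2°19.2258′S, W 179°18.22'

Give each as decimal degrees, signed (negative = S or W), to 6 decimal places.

1. 80.187342, 120.012067
2. 6.427500, -50.248669
3. -58.302972, -90.652614
4. -2.320430, -179.303667

Point 1:
  Lat: 11.2405′ = 0.187342°; total 80.1873417
  N → positive
  Longitude: 120 + 0.724/60 = 120.0120667
  E → positive
Point 2:
  Latitude: 6° + 25/60 + 39/3600 = 6 + 0.416667 + 0.010833 = 6.4275000
  N → positive
  Longitude: 50 + 14/60 + 55.21/3600 = 50.2486694
  W ⇒ negate
Point 3:
  Latitude: 58° + 18/60 + 10.7/3600 = 58 + 0.300000 + 0.002972 = 58.3029722
  hemisphere S, so the sign is −
  Longitude: 90° + 39/60 + 9.41/3600 = 90 + 0.650000 + 0.002614 = 90.6526139
  hemisphere W, so the sign is −
Point 4:
  φ: 2 + 19.2258/60 = 2.3204300
  hemisphere S, so the sign is −
  Lon: 18.22′ = 0.303667°; total 179.3036667
  W → negative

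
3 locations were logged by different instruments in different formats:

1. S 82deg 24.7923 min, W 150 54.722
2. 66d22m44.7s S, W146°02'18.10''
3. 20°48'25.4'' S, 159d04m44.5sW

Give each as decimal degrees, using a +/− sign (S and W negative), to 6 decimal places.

1. -82.413205, -150.912033
2. -66.379083, -146.038361
3. -20.807056, -159.079028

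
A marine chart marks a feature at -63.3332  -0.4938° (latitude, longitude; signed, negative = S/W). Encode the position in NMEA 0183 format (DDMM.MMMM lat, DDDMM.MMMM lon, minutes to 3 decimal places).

6319.992,S / 00029.628,W

Latitude is negative → S; |value| = 63.333200
Latitude: 63° + 0.333200 × 60 = 63° 19.99200′
Longitude is negative → W; |value| = 0.493800
Longitude: fractional part 0.493800 → 29.62800 minutes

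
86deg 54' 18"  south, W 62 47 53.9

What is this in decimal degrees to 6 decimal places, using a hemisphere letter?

Latitude: 54′ + 18″ = 54.30000′; 86 + 54.30000/60 = 86.9050000
λ: 62 + 47/60 + 53.9/3600 = 62.7983056

86.905000° S, 62.798306° W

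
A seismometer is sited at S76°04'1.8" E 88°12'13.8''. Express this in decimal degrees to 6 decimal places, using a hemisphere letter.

76.067167° S, 88.203833° E

φ: 76° + 4/60 + 1.8/3600 = 76 + 0.066667 + 0.000500 = 76.0671667
λ: 88 + 12/60 + 13.8/3600 = 88.2038333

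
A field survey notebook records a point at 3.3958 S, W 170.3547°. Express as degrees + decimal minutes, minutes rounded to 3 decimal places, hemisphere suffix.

3° 23.748′ S, 170° 21.282′ W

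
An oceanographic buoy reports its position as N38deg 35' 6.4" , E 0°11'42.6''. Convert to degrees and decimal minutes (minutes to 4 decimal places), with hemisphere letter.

φ: seconds/60 = 0.10667; minutes = 35 + 0.10667 = 35.106667
Longitude: 11 + 42.6/60 = 11.710000′

38° 35.1067′ N, 0° 11.7100′ E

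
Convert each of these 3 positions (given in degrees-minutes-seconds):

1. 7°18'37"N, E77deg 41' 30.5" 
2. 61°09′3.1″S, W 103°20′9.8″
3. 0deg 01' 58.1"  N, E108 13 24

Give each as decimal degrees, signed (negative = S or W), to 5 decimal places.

Point 1:
  Latitude: 18′ + 37″ = 18.61667′; 7 + 18.61667/60 = 7.310278
  N → positive
  Longitude: 77° + 41/60 + 30.5/3600 = 77 + 0.683333 + 0.008472 = 77.691806
  E → positive
Point 2:
  φ: 61 + 9/60 + 3.1/3600 = 61.150861
  S ⇒ negate
  Lon: 103 + 20/60 + 9.8/3600 = 103.336056
  W → negative
Point 3:
  Lat: 0 + 1/60 + 58.1/3600 = 0.032806
  N → positive
  Lon: 108 + 13/60 + 24/3600 = 108.223333
  E ⇒ keep positive

1. 7.31028, 77.69181
2. -61.15086, -103.33606
3. 0.03281, 108.22333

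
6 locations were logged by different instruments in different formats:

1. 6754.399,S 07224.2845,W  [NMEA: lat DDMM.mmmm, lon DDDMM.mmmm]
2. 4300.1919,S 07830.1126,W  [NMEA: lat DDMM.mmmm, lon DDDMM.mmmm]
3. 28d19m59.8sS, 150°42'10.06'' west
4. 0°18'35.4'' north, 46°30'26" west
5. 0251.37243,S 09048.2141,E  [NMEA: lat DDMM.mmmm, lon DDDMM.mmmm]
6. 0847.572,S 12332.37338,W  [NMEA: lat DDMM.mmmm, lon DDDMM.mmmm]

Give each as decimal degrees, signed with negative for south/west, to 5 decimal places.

1. -67.90665, -72.40474
2. -43.00320, -78.50188
3. -28.33328, -150.70279
4. 0.30983, -46.50722
5. -2.85621, 90.80357
6. -8.79287, -123.53956

Point 1:
  Latitude: degrees = first 2 digits = 67, minutes = 54.399; 67 + 54.399/60 = 67.906650
  S ⇒ negate
  Lon: split at 3 digits → 072° and 24.2845′; 72 + 24.2845/60 = 72.404742
  W ⇒ negate
Point 2:
  φ: degrees = first 2 digits = 43, minutes = 0.1919; 43 + 0.1919/60 = 43.003198
  hemisphere S, so the sign is −
  Longitude: degrees = first 3 digits = 78, minutes = 30.1126; 78 + 30.1126/60 = 78.501877
  hemisphere W, so the sign is −
Point 3:
  φ: 19′ + 59.8″ = 19.99667′; 28 + 19.99667/60 = 28.333278
  S ⇒ negate
  Longitude: 42′ + 10.06″ = 42.16767′; 150 + 42.16767/60 = 150.702794
  W ⇒ negate
Point 4:
  φ: 18′ + 35.4″ = 18.59000′; 0 + 18.59000/60 = 0.309833
  N → positive
  λ: 46° + 30/60 + 26/3600 = 46 + 0.500000 + 0.007222 = 46.507222
  W → negative
Point 5:
  Lat: split at 2 digits → 02° and 51.37243′; 2 + 51.37243/60 = 2.856207
  S ⇒ negate
  Lon: degrees = first 3 digits = 90, minutes = 48.2141; 90 + 48.2141/60 = 90.803568
  E → positive
Point 6:
  φ: split at 2 digits → 08° and 47.572′; 8 + 47.572/60 = 8.792867
  S → negative
  λ: degrees = first 3 digits = 123, minutes = 32.37338; 123 + 32.37338/60 = 123.539556
  W → negative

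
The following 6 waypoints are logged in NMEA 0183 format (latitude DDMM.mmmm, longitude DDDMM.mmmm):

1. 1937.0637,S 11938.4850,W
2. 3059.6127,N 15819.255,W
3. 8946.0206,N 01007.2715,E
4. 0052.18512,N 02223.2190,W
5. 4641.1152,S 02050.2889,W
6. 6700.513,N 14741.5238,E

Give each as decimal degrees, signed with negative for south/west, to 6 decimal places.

1. -19.617728, -119.641417
2. 30.993545, -158.320917
3. 89.767010, 10.121192
4. 0.869752, -22.386983
5. -46.685253, -20.838148
6. 67.008550, 147.692063

Point 1:
  Lat: degrees = first 2 digits = 19, minutes = 37.0637; 19 + 37.0637/60 = 19.6177283
  S → negative
  λ: degrees = first 3 digits = 119, minutes = 38.485; 119 + 38.485/60 = 119.6414167
  hemisphere W, so the sign is −
Point 2:
  Latitude: split at 2 digits → 30° and 59.6127′; 30 + 59.6127/60 = 30.9935450
  N ⇒ keep positive
  Lon: degrees = first 3 digits = 158, minutes = 19.255; 158 + 19.255/60 = 158.3209167
  hemisphere W, so the sign is −
Point 3:
  Lat: degrees = first 2 digits = 89, minutes = 46.0206; 89 + 46.0206/60 = 89.7670100
  N → positive
  Lon: split at 3 digits → 010° and 7.2715′; 10 + 7.2715/60 = 10.1211917
  E → positive
Point 4:
  φ: split at 2 digits → 00° and 52.18512′; 0 + 52.18512/60 = 0.8697520
  N → positive
  λ: degrees = first 3 digits = 22, minutes = 23.219; 22 + 23.219/60 = 22.3869833
  W ⇒ negate
Point 5:
  Lat: degrees = first 2 digits = 46, minutes = 41.1152; 46 + 41.1152/60 = 46.6852533
  S → negative
  Lon: split at 3 digits → 020° and 50.2889′; 20 + 50.2889/60 = 20.8381483
  hemisphere W, so the sign is −
Point 6:
  φ: split at 2 digits → 67° and 0.513′; 67 + 0.513/60 = 67.0085500
  N ⇒ keep positive
  Lon: degrees = first 3 digits = 147, minutes = 41.5238; 147 + 41.5238/60 = 147.6920633
  E → positive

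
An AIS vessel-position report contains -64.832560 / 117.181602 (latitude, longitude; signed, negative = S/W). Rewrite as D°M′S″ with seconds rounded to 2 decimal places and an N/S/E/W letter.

Latitude is negative → S; |value| = 64.832560
φ: 0.832560° → 49.95360′; 0.95360 × 60 = 57.2160″
λ: 0.181602 × 60 = 10.89612′ → 10′, remainder × 60 = 53.7672″

64°49′57.22″ S, 117°10′53.77″ E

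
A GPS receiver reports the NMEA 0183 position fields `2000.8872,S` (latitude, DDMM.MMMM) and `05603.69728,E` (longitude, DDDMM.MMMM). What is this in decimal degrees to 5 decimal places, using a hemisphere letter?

20.01479° S, 56.06162° E

φ: degrees = first 2 digits = 20, minutes = 0.8872; 20 + 0.8872/60 = 20.014787
λ: split at 3 digits → 056° and 3.69728′; 56 + 3.69728/60 = 56.061621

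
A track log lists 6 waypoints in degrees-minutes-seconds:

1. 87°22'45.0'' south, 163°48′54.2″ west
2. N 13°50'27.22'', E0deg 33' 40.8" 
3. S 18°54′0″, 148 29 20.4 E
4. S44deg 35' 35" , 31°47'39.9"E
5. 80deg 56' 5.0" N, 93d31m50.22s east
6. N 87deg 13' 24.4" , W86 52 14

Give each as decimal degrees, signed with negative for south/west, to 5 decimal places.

1. -87.37917, -163.81506
2. 13.84089, 0.56133
3. -18.90000, 148.48900
4. -44.59306, 31.79442
5. 80.93472, 93.53062
6. 87.22344, -86.87056

Point 1:
  Latitude: 87 + 22/60 + 45/3600 = 87.379167
  hemisphere S, so the sign is −
  Lon: 163° + 48/60 + 54.2/3600 = 163 + 0.800000 + 0.015056 = 163.815056
  W → negative
Point 2:
  φ: 13° + 50/60 + 27.22/3600 = 13 + 0.833333 + 0.007561 = 13.840894
  N ⇒ keep positive
  Longitude: 0° + 33/60 + 40.8/3600 = 0 + 0.550000 + 0.011333 = 0.561333
  E ⇒ keep positive
Point 3:
  Lat: 18 + 54/60 + 0/3600 = 18.900000
  S ⇒ negate
  Longitude: 148° + 29/60 + 20.4/3600 = 148 + 0.483333 + 0.005667 = 148.489000
  E ⇒ keep positive
Point 4:
  φ: 44 + 35/60 + 35/3600 = 44.593056
  hemisphere S, so the sign is −
  λ: 31 + 47/60 + 39.9/3600 = 31.794417
  E → positive
Point 5:
  Latitude: 80° + 56/60 + 5/3600 = 80 + 0.933333 + 0.001389 = 80.934722
  N ⇒ keep positive
  Lon: 93 + 31/60 + 50.22/3600 = 93.530617
  E → positive
Point 6:
  φ: 87 + 13/60 + 24.4/3600 = 87.223444
  N ⇒ keep positive
  λ: 86 + 52/60 + 14/3600 = 86.870556
  W ⇒ negate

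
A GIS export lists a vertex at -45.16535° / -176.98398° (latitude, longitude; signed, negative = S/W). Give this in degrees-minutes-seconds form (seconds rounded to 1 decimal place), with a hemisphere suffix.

Latitude is negative → S; |value| = 45.165350
φ: 0.165350° → 9.92100′; 0.92100 × 60 = 55.260″
Longitude is negative → W; |value| = 176.983980
Lon: whole degrees 176; 59.03880′ → 59′ and 2.328″

45°09′55.3″ S, 176°59′2.3″ W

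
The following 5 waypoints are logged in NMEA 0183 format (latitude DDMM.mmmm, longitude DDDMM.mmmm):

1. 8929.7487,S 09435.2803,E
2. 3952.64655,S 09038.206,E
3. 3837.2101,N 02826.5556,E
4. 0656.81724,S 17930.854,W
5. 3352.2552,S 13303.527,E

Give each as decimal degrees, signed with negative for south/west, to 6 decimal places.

1. -89.495812, 94.588005
2. -39.877443, 90.636767
3. 38.620168, 28.442593
4. -6.946954, -179.514233
5. -33.870920, 133.058783

Point 1:
  Lat: degrees = first 2 digits = 89, minutes = 29.7487; 89 + 29.7487/60 = 89.4958117
  S ⇒ negate
  λ: degrees = first 3 digits = 94, minutes = 35.2803; 94 + 35.2803/60 = 94.5880050
  E ⇒ keep positive
Point 2:
  Latitude: degrees = first 2 digits = 39, minutes = 52.64655; 39 + 52.64655/60 = 39.8774425
  S ⇒ negate
  Longitude: degrees = first 3 digits = 90, minutes = 38.206; 90 + 38.206/60 = 90.6367667
  E ⇒ keep positive
Point 3:
  Latitude: degrees = first 2 digits = 38, minutes = 37.2101; 38 + 37.2101/60 = 38.6201683
  N ⇒ keep positive
  Lon: split at 3 digits → 028° and 26.5556′; 28 + 26.5556/60 = 28.4425933
  E ⇒ keep positive
Point 4:
  φ: degrees = first 2 digits = 6, minutes = 56.81724; 6 + 56.81724/60 = 6.9469540
  S ⇒ negate
  λ: degrees = first 3 digits = 179, minutes = 30.854; 179 + 30.854/60 = 179.5142333
  W → negative
Point 5:
  φ: degrees = first 2 digits = 33, minutes = 52.2552; 33 + 52.2552/60 = 33.8709200
  S → negative
  λ: degrees = first 3 digits = 133, minutes = 3.527; 133 + 3.527/60 = 133.0587833
  E → positive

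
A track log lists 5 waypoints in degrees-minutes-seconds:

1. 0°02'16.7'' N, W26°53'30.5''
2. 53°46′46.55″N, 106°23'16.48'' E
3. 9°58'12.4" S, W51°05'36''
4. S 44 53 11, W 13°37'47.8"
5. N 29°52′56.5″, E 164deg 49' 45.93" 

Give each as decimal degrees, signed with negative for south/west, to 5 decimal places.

Point 1:
  φ: 2′ + 16.7″ = 2.27833′; 0 + 2.27833/60 = 0.037972
  N → positive
  λ: 53′ + 30.5″ = 53.50833′; 26 + 53.50833/60 = 26.891806
  W ⇒ negate
Point 2:
  Latitude: 53 + 46/60 + 46.55/3600 = 53.779597
  N ⇒ keep positive
  Longitude: 106 + 23/60 + 16.48/3600 = 106.387911
  E ⇒ keep positive
Point 3:
  Latitude: 58′ + 12.4″ = 58.20667′; 9 + 58.20667/60 = 9.970111
  hemisphere S, so the sign is −
  Longitude: 5′ + 36″ = 5.60000′; 51 + 5.60000/60 = 51.093333
  W → negative
Point 4:
  φ: 44 + 53/60 + 11/3600 = 44.886389
  S → negative
  Lon: 37′ + 47.8″ = 37.79667′; 13 + 37.79667/60 = 13.629944
  W → negative
Point 5:
  Lat: 29 + 52/60 + 56.5/3600 = 29.882361
  N → positive
  Longitude: 49′ + 45.93″ = 49.76550′; 164 + 49.76550/60 = 164.829425
  E ⇒ keep positive

1. 0.03797, -26.89181
2. 53.77960, 106.38791
3. -9.97011, -51.09333
4. -44.88639, -13.62994
5. 29.88236, 164.82943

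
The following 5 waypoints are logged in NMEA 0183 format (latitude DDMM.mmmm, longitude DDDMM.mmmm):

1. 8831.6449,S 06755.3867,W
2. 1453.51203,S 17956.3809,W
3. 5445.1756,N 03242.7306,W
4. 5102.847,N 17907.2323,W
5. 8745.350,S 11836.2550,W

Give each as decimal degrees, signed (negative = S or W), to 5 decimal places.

Point 1:
  φ: split at 2 digits → 88° and 31.6449′; 88 + 31.6449/60 = 88.527415
  S → negative
  λ: degrees = first 3 digits = 67, minutes = 55.3867; 67 + 55.3867/60 = 67.923112
  W → negative
Point 2:
  Latitude: split at 2 digits → 14° and 53.51203′; 14 + 53.51203/60 = 14.891867
  S → negative
  λ: degrees = first 3 digits = 179, minutes = 56.3809; 179 + 56.3809/60 = 179.939682
  hemisphere W, so the sign is −
Point 3:
  φ: split at 2 digits → 54° and 45.1756′; 54 + 45.1756/60 = 54.752927
  N ⇒ keep positive
  Longitude: split at 3 digits → 032° and 42.7306′; 32 + 42.7306/60 = 32.712177
  W → negative
Point 4:
  Lat: split at 2 digits → 51° and 2.847′; 51 + 2.847/60 = 51.047450
  N → positive
  Lon: degrees = first 3 digits = 179, minutes = 7.2323; 179 + 7.2323/60 = 179.120538
  W ⇒ negate
Point 5:
  Lat: split at 2 digits → 87° and 45.35′; 87 + 45.35/60 = 87.755833
  hemisphere S, so the sign is −
  Lon: degrees = first 3 digits = 118, minutes = 36.255; 118 + 36.255/60 = 118.604250
  W → negative

1. -88.52742, -67.92311
2. -14.89187, -179.93968
3. 54.75293, -32.71218
4. 51.04745, -179.12054
5. -87.75583, -118.60425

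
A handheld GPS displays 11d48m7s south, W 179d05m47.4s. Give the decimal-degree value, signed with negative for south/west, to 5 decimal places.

φ: 48′ + 7″ = 48.11667′; 11 + 48.11667/60 = 11.801944
S ⇒ negate
Longitude: 179° + 5/60 + 47.4/3600 = 179 + 0.083333 + 0.013167 = 179.096500
W → negative

-11.80194, -179.09650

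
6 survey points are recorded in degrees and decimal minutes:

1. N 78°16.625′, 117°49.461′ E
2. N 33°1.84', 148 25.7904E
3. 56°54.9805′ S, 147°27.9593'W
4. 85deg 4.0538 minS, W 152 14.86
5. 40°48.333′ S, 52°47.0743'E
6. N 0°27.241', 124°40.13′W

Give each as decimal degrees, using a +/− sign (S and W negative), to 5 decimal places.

Point 1:
  Lat: 78 + 16.625/60 = 78.277083
  N ⇒ keep positive
  λ: 49.461′ = 0.824350°; total 117.824350
  E ⇒ keep positive
Point 2:
  φ: 1.84′ = 0.030667°; total 33.030667
  N → positive
  Lon: 148 + 25.7904/60 = 148.429840
  E → positive
Point 3:
  Latitude: 54.9805′ = 0.916342°; total 56.916342
  S ⇒ negate
  Lon: 147 + 27.9593/60 = 147.465988
  hemisphere W, so the sign is −
Point 4:
  Lat: 85 + 4.0538/60 = 85.067563
  hemisphere S, so the sign is −
  Lon: 14.86′ = 0.247667°; total 152.247667
  W → negative
Point 5:
  Latitude: 40 + 48.333/60 = 40.805550
  hemisphere S, so the sign is −
  Lon: 47.0743′ = 0.784572°; total 52.784572
  E ⇒ keep positive
Point 6:
  Latitude: 0 + 27.241/60 = 0.454017
  N → positive
  Longitude: 40.13′ = 0.668833°; total 124.668833
  W ⇒ negate

1. 78.27708, 117.82435
2. 33.03067, 148.42984
3. -56.91634, -147.46599
4. -85.06756, -152.24767
5. -40.80555, 52.78457
6. 0.45402, -124.66883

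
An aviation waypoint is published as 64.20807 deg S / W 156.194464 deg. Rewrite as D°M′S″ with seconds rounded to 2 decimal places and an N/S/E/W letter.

64°12′29.05″ S, 156°11′40.07″ W

Latitude: 0.208070° → 12.48420′; 0.48420 × 60 = 29.0520″
Longitude: 0.194464° → 11.66784′; 0.66784 × 60 = 40.0704″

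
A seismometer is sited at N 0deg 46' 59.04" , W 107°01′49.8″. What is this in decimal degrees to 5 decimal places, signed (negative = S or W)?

0.78307, -107.03050

Latitude: 0° + 46/60 + 59.04/3600 = 0 + 0.766667 + 0.016400 = 0.783067
N → positive
λ: 107° + 1/60 + 49.8/3600 = 107 + 0.016667 + 0.013833 = 107.030500
W ⇒ negate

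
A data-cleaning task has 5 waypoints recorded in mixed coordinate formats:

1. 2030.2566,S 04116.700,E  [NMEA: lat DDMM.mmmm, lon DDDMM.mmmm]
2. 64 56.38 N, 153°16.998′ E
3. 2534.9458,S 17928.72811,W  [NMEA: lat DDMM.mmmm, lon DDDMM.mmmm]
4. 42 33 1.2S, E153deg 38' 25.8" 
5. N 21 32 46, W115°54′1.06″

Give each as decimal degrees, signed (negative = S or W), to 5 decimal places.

1. -20.50428, 41.27833
2. 64.93967, 153.28330
3. -25.58243, -179.47880
4. -42.55033, 153.64050
5. 21.54611, -115.90029

Point 1:
  φ: split at 2 digits → 20° and 30.2566′; 20 + 30.2566/60 = 20.504277
  hemisphere S, so the sign is −
  λ: split at 3 digits → 041° and 16.7′; 41 + 16.7/60 = 41.278333
  E ⇒ keep positive
Point 2:
  Latitude: 64 + 56.38/60 = 64.939667
  N → positive
  λ: 153 + 16.998/60 = 153.283300
  E → positive
Point 3:
  Lat: split at 2 digits → 25° and 34.9458′; 25 + 34.9458/60 = 25.582430
  hemisphere S, so the sign is −
  λ: split at 3 digits → 179° and 28.72811′; 179 + 28.72811/60 = 179.478802
  W ⇒ negate
Point 4:
  Lat: 42 + 33/60 + 1.2/3600 = 42.550333
  hemisphere S, so the sign is −
  Lon: 153 + 38/60 + 25.8/3600 = 153.640500
  E ⇒ keep positive
Point 5:
  φ: 21° + 32/60 + 46/3600 = 21 + 0.533333 + 0.012778 = 21.546111
  N → positive
  Longitude: 115 + 54/60 + 1.06/3600 = 115.900294
  W → negative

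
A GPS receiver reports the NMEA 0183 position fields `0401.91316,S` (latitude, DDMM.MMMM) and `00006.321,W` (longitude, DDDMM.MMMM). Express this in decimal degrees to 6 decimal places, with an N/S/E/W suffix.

φ: split at 2 digits → 04° and 1.91316′; 4 + 1.91316/60 = 4.0318860
Lon: degrees = first 3 digits = 0, minutes = 6.321; 0 + 6.321/60 = 0.1053500

4.031886° S, 0.105350° W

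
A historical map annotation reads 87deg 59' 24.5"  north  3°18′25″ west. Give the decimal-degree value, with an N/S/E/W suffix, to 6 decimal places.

φ: 87 + 59/60 + 24.5/3600 = 87.9901389
Lon: 18′ + 25″ = 18.41667′; 3 + 18.41667/60 = 3.3069444

87.990139° N, 3.306944° W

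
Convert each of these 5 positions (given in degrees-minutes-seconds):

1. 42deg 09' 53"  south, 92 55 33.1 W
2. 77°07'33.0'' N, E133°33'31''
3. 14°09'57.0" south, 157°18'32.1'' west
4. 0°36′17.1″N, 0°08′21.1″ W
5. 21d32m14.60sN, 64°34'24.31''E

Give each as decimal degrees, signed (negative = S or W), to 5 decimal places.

Point 1:
  φ: 42° + 9/60 + 53/3600 = 42 + 0.150000 + 0.014722 = 42.164722
  hemisphere S, so the sign is −
  Longitude: 92 + 55/60 + 33.1/3600 = 92.925861
  W → negative
Point 2:
  Latitude: 77° + 7/60 + 33/3600 = 77 + 0.116667 + 0.009167 = 77.125833
  N ⇒ keep positive
  λ: 133 + 33/60 + 31/3600 = 133.558611
  E ⇒ keep positive
Point 3:
  Latitude: 9′ + 57″ = 9.95000′; 14 + 9.95000/60 = 14.165833
  S ⇒ negate
  λ: 157° + 18/60 + 32.1/3600 = 157 + 0.300000 + 0.008917 = 157.308917
  hemisphere W, so the sign is −
Point 4:
  Latitude: 36′ + 17.1″ = 36.28500′; 0 + 36.28500/60 = 0.604750
  N ⇒ keep positive
  Longitude: 0° + 8/60 + 21.1/3600 = 0 + 0.133333 + 0.005861 = 0.139194
  hemisphere W, so the sign is −
Point 5:
  φ: 21° + 32/60 + 14.6/3600 = 21 + 0.533333 + 0.004056 = 21.537389
  N ⇒ keep positive
  λ: 64° + 34/60 + 24.31/3600 = 64 + 0.566667 + 0.006753 = 64.573419
  E → positive

1. -42.16472, -92.92586
2. 77.12583, 133.55861
3. -14.16583, -157.30892
4. 0.60475, -0.13919
5. 21.53739, 64.57342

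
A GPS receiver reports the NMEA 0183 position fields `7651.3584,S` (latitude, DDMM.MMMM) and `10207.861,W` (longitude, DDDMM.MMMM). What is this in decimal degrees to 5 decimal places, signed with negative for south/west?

φ: degrees = first 2 digits = 76, minutes = 51.3584; 76 + 51.3584/60 = 76.855973
S → negative
λ: degrees = first 3 digits = 102, minutes = 7.861; 102 + 7.861/60 = 102.131017
hemisphere W, so the sign is −

-76.85597, -102.13102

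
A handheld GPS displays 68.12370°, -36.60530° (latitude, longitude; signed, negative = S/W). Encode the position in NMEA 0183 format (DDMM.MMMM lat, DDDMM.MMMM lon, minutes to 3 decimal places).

6807.422,N / 03636.318,W

φ: 68° + 0.123700 × 60 = 68° 7.42200′
Longitude is negative → W; |value| = 36.605300
λ: minutes = (36.605300 − 36) × 60 = 36.31800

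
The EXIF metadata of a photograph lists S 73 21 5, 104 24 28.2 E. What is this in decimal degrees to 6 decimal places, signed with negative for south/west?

-73.351389, 104.407833

Lat: 73 + 21/60 + 5/3600 = 73.3513889
S ⇒ negate
λ: 104° + 24/60 + 28.2/3600 = 104 + 0.400000 + 0.007833 = 104.4078333
E ⇒ keep positive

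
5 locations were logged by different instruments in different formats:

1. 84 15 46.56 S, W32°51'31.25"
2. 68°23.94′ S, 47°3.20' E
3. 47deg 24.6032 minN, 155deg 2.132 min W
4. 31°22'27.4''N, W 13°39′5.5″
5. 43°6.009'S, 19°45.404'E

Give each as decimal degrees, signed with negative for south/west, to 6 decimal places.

Point 1:
  Latitude: 15′ + 46.56″ = 15.77600′; 84 + 15.77600/60 = 84.2629333
  hemisphere S, so the sign is −
  λ: 51′ + 31.25″ = 51.52083′; 32 + 51.52083/60 = 32.8586806
  hemisphere W, so the sign is −
Point 2:
  Latitude: 23.94′ = 0.399000°; total 68.3990000
  S → negative
  λ: 3.2′ = 0.053333°; total 47.0533333
  E → positive
Point 3:
  Latitude: 47 + 24.6032/60 = 47.4100533
  N ⇒ keep positive
  Lon: 2.132′ = 0.035533°; total 155.0355333
  W → negative
Point 4:
  Latitude: 31° + 22/60 + 27.4/3600 = 31 + 0.366667 + 0.007611 = 31.3742778
  N ⇒ keep positive
  λ: 13 + 39/60 + 5.5/3600 = 13.6515278
  W → negative
Point 5:
  φ: 43 + 6.009/60 = 43.1001500
  hemisphere S, so the sign is −
  λ: 45.404′ = 0.756733°; total 19.7567333
  E → positive

1. -84.262933, -32.858681
2. -68.399000, 47.053333
3. 47.410053, -155.035533
4. 31.374278, -13.651528
5. -43.100150, 19.756733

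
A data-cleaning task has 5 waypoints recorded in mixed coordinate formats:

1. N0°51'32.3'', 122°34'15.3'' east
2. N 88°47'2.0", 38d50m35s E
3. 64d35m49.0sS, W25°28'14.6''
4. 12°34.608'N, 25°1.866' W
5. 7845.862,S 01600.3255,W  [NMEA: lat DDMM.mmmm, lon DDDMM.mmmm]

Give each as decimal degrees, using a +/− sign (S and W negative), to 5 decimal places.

Point 1:
  Latitude: 0° + 51/60 + 32.3/3600 = 0 + 0.850000 + 0.008972 = 0.858972
  N → positive
  λ: 122° + 34/60 + 15.3/3600 = 122 + 0.566667 + 0.004250 = 122.570917
  E ⇒ keep positive
Point 2:
  φ: 88° + 47/60 + 2/3600 = 88 + 0.783333 + 0.000556 = 88.783889
  N ⇒ keep positive
  Longitude: 38° + 50/60 + 35/3600 = 38 + 0.833333 + 0.009722 = 38.843056
  E ⇒ keep positive
Point 3:
  Lat: 35′ + 49″ = 35.81667′; 64 + 35.81667/60 = 64.596944
  S → negative
  Longitude: 25° + 28/60 + 14.6/3600 = 25 + 0.466667 + 0.004056 = 25.470722
  W → negative
Point 4:
  Lat: 34.608′ = 0.576800°; total 12.576800
  N → positive
  Longitude: 1.866′ = 0.031100°; total 25.031100
  W → negative
Point 5:
  φ: split at 2 digits → 78° and 45.862′; 78 + 45.862/60 = 78.764367
  hemisphere S, so the sign is −
  Longitude: degrees = first 3 digits = 16, minutes = 0.3255; 16 + 0.3255/60 = 16.005425
  hemisphere W, so the sign is −

1. 0.85897, 122.57092
2. 88.78389, 38.84306
3. -64.59694, -25.47072
4. 12.57680, -25.03110
5. -78.76437, -16.00543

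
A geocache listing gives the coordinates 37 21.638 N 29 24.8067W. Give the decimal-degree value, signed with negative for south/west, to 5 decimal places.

Lat: 21.638′ = 0.360633°; total 37.360633
N ⇒ keep positive
Lon: 29 + 24.8067/60 = 29.413445
W ⇒ negate

37.36063, -29.41345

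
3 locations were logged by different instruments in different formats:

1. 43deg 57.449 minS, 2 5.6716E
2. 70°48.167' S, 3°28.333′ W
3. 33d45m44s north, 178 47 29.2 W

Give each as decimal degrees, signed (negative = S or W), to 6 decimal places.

1. -43.957483, 2.094527
2. -70.802783, -3.472217
3. 33.762222, -178.791444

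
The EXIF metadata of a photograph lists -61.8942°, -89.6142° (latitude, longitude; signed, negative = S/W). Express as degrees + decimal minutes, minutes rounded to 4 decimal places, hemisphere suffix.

Latitude is negative → S; |value| = 61.894200
φ: minutes = (61.894200 − 61) × 60 = 53.652000
Longitude is negative → W; |value| = 89.614200
λ: minutes = (89.614200 − 89) × 60 = 36.852000

61° 53.6520′ S, 89° 36.8520′ W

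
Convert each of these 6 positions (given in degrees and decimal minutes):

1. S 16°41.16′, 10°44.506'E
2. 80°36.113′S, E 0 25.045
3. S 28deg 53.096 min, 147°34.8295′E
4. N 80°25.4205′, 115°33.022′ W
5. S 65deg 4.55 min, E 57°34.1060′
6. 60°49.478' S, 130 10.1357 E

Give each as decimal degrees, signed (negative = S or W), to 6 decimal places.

1. -16.686000, 10.741767
2. -80.601883, 0.417417
3. -28.884933, 147.580492
4. 80.423675, -115.550367
5. -65.075833, 57.568433
6. -60.824633, 130.168928

Point 1:
  Latitude: 41.16′ = 0.686000°; total 16.6860000
  hemisphere S, so the sign is −
  Longitude: 10 + 44.506/60 = 10.7417667
  E ⇒ keep positive
Point 2:
  φ: 36.113′ = 0.601883°; total 80.6018833
  S ⇒ negate
  Longitude: 25.045′ = 0.417417°; total 0.4174167
  E → positive
Point 3:
  Latitude: 53.096′ = 0.884933°; total 28.8849333
  S → negative
  Longitude: 34.8295′ = 0.580492°; total 147.5804917
  E → positive
Point 4:
  Latitude: 25.4205′ = 0.423675°; total 80.4236750
  N ⇒ keep positive
  Lon: 115 + 33.022/60 = 115.5503667
  W → negative
Point 5:
  Latitude: 4.55′ = 0.075833°; total 65.0758333
  S → negative
  λ: 57 + 34.106/60 = 57.5684333
  E ⇒ keep positive
Point 6:
  Lat: 60 + 49.478/60 = 60.8246333
  hemisphere S, so the sign is −
  Longitude: 10.1357′ = 0.168928°; total 130.1689283
  E ⇒ keep positive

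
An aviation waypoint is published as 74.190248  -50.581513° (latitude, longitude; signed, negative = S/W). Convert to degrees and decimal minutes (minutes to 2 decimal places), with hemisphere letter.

74° 11.41′ N, 50° 34.89′ W

φ: fractional part 0.190248 → 11.4149 minutes
Longitude is negative → W; |value| = 50.581513
λ: minutes = (50.581513 − 50) × 60 = 34.8908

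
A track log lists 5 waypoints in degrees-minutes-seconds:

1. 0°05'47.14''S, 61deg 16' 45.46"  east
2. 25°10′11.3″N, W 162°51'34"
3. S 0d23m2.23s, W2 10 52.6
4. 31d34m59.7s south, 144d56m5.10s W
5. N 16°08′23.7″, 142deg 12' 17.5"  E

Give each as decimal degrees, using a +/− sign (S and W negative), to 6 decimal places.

1. -0.096428, 61.279294
2. 25.169806, -162.859444
3. -0.383953, -2.181278
4. -31.583250, -144.934750
5. 16.139917, 142.204861

Point 1:
  Latitude: 5′ + 47.14″ = 5.78567′; 0 + 5.78567/60 = 0.0964278
  hemisphere S, so the sign is −
  Lon: 16′ + 45.46″ = 16.75767′; 61 + 16.75767/60 = 61.2792944
  E → positive
Point 2:
  Lat: 10′ + 11.3″ = 10.18833′; 25 + 10.18833/60 = 25.1698056
  N → positive
  Longitude: 162 + 51/60 + 34/3600 = 162.8594444
  hemisphere W, so the sign is −
Point 3:
  φ: 0 + 23/60 + 2.23/3600 = 0.3839528
  S ⇒ negate
  λ: 2 + 10/60 + 52.6/3600 = 2.1812778
  hemisphere W, so the sign is −
Point 4:
  φ: 31 + 34/60 + 59.7/3600 = 31.5832500
  S ⇒ negate
  Lon: 144 + 56/60 + 5.1/3600 = 144.9347500
  hemisphere W, so the sign is −
Point 5:
  Latitude: 16° + 8/60 + 23.7/3600 = 16 + 0.133333 + 0.006583 = 16.1399167
  N ⇒ keep positive
  λ: 142° + 12/60 + 17.5/3600 = 142 + 0.200000 + 0.004861 = 142.2048611
  E ⇒ keep positive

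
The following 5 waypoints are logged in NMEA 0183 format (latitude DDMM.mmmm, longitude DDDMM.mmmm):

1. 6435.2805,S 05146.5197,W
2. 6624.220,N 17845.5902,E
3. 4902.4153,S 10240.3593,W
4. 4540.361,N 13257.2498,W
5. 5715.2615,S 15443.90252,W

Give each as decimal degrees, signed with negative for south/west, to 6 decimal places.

Point 1:
  φ: split at 2 digits → 64° and 35.2805′; 64 + 35.2805/60 = 64.5880083
  S ⇒ negate
  λ: split at 3 digits → 051° and 46.5197′; 51 + 46.5197/60 = 51.7753283
  hemisphere W, so the sign is −
Point 2:
  φ: degrees = first 2 digits = 66, minutes = 24.22; 66 + 24.22/60 = 66.4036667
  N ⇒ keep positive
  Longitude: split at 3 digits → 178° and 45.5902′; 178 + 45.5902/60 = 178.7598367
  E ⇒ keep positive
Point 3:
  Latitude: split at 2 digits → 49° and 2.4153′; 49 + 2.4153/60 = 49.0402550
  S ⇒ negate
  Longitude: split at 3 digits → 102° and 40.3593′; 102 + 40.3593/60 = 102.6726550
  hemisphere W, so the sign is −
Point 4:
  Lat: split at 2 digits → 45° and 40.361′; 45 + 40.361/60 = 45.6726833
  N → positive
  Lon: degrees = first 3 digits = 132, minutes = 57.2498; 132 + 57.2498/60 = 132.9541633
  hemisphere W, so the sign is −
Point 5:
  Lat: degrees = first 2 digits = 57, minutes = 15.2615; 57 + 15.2615/60 = 57.2543583
  hemisphere S, so the sign is −
  λ: degrees = first 3 digits = 154, minutes = 43.90252; 154 + 43.90252/60 = 154.7317087
  W ⇒ negate

1. -64.588008, -51.775328
2. 66.403667, 178.759837
3. -49.040255, -102.672655
4. 45.672683, -132.954163
5. -57.254358, -154.731709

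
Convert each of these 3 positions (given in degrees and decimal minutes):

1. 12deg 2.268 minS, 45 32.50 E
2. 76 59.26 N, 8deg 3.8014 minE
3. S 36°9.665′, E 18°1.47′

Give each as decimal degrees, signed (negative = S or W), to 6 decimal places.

1. -12.037800, 45.541667
2. 76.987667, 8.063357
3. -36.161083, 18.024500

Point 1:
  Lat: 12 + 2.268/60 = 12.0378000
  S ⇒ negate
  λ: 45 + 32.5/60 = 45.5416667
  E → positive
Point 2:
  Lat: 59.26′ = 0.987667°; total 76.9876667
  N → positive
  Longitude: 8 + 3.8014/60 = 8.0633567
  E → positive
Point 3:
  Lat: 36 + 9.665/60 = 36.1610833
  S → negative
  Longitude: 18 + 1.47/60 = 18.0245000
  E → positive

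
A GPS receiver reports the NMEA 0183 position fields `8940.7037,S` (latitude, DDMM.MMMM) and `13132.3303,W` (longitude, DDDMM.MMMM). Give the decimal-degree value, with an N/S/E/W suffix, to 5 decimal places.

φ: degrees = first 2 digits = 89, minutes = 40.7037; 89 + 40.7037/60 = 89.678395
Longitude: degrees = first 3 digits = 131, minutes = 32.3303; 131 + 32.3303/60 = 131.538838

89.67840° S, 131.53884° W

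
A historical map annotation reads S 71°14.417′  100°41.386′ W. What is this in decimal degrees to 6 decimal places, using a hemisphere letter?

Latitude: 71 + 14.417/60 = 71.2402833
Longitude: 41.386′ = 0.689767°; total 100.6897667

71.240283° S, 100.689767° W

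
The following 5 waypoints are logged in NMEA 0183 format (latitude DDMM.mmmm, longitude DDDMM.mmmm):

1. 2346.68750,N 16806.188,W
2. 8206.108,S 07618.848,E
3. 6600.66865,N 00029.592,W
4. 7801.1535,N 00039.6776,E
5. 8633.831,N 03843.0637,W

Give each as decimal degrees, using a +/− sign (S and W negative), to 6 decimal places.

Point 1:
  φ: degrees = first 2 digits = 23, minutes = 46.6875; 23 + 46.6875/60 = 23.7781250
  N ⇒ keep positive
  Longitude: split at 3 digits → 168° and 6.188′; 168 + 6.188/60 = 168.1031333
  W → negative
Point 2:
  Lat: degrees = first 2 digits = 82, minutes = 6.108; 82 + 6.108/60 = 82.1018000
  S → negative
  Longitude: split at 3 digits → 076° and 18.848′; 76 + 18.848/60 = 76.3141333
  E ⇒ keep positive
Point 3:
  Latitude: degrees = first 2 digits = 66, minutes = 0.66865; 66 + 0.66865/60 = 66.0111442
  N ⇒ keep positive
  Lon: degrees = first 3 digits = 0, minutes = 29.592; 0 + 29.592/60 = 0.4932000
  W ⇒ negate
Point 4:
  Latitude: split at 2 digits → 78° and 1.1535′; 78 + 1.1535/60 = 78.0192250
  N ⇒ keep positive
  Lon: split at 3 digits → 000° and 39.6776′; 0 + 39.6776/60 = 0.6612933
  E → positive
Point 5:
  Latitude: split at 2 digits → 86° and 33.831′; 86 + 33.831/60 = 86.5638500
  N ⇒ keep positive
  λ: split at 3 digits → 038° and 43.0637′; 38 + 43.0637/60 = 38.7177283
  hemisphere W, so the sign is −

1. 23.778125, -168.103133
2. -82.101800, 76.314133
3. 66.011144, -0.493200
4. 78.019225, 0.661293
5. 86.563850, -38.717728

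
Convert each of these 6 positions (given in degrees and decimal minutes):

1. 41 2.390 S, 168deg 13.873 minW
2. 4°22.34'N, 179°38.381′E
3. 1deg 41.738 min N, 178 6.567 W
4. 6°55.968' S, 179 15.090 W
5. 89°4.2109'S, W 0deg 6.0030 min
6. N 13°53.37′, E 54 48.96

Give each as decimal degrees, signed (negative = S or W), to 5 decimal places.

Point 1:
  φ: 41 + 2.39/60 = 41.039833
  S → negative
  Lon: 13.873′ = 0.231217°; total 168.231217
  W ⇒ negate
Point 2:
  Latitude: 22.34′ = 0.372333°; total 4.372333
  N → positive
  Lon: 179 + 38.381/60 = 179.639683
  E → positive
Point 3:
  Latitude: 1 + 41.738/60 = 1.695633
  N ⇒ keep positive
  λ: 178 + 6.567/60 = 178.109450
  W → negative
Point 4:
  φ: 55.968′ = 0.932800°; total 6.932800
  S → negative
  Lon: 15.09′ = 0.251500°; total 179.251500
  W → negative
Point 5:
  φ: 89 + 4.2109/60 = 89.070182
  hemisphere S, so the sign is −
  λ: 6.003′ = 0.100050°; total 0.100050
  hemisphere W, so the sign is −
Point 6:
  φ: 13 + 53.37/60 = 13.889500
  N → positive
  Lon: 54 + 48.96/60 = 54.816000
  E ⇒ keep positive

1. -41.03983, -168.23122
2. 4.37233, 179.63968
3. 1.69563, -178.10945
4. -6.93280, -179.25150
5. -89.07018, -0.10005
6. 13.88950, 54.81600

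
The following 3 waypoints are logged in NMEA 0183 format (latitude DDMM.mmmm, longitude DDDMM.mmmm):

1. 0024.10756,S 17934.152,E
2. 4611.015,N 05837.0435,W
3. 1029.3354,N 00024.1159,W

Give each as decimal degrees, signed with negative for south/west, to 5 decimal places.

1. -0.40179, 179.56920
2. 46.18358, -58.61739
3. 10.48892, -0.40193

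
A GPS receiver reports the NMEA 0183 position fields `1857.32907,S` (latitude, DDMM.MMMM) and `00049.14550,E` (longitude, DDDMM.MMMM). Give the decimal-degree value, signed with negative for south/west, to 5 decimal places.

-18.95548, 0.81909

φ: split at 2 digits → 18° and 57.32907′; 18 + 57.32907/60 = 18.955485
hemisphere S, so the sign is −
Longitude: split at 3 digits → 000° and 49.1455′; 0 + 49.1455/60 = 0.819092
E ⇒ keep positive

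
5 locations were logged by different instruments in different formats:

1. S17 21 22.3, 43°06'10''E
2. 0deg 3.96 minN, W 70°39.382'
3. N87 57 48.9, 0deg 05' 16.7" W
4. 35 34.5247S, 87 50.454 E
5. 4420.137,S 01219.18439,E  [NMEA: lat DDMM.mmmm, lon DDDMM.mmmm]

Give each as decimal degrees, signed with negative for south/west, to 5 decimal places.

Point 1:
  Lat: 17° + 21/60 + 22.3/3600 = 17 + 0.350000 + 0.006194 = 17.356194
  S → negative
  λ: 43 + 6/60 + 10/3600 = 43.102778
  E → positive
Point 2:
  φ: 0 + 3.96/60 = 0.066000
  N ⇒ keep positive
  Longitude: 39.382′ = 0.656367°; total 70.656367
  W → negative
Point 3:
  Lat: 87 + 57/60 + 48.9/3600 = 87.963583
  N ⇒ keep positive
  Lon: 0° + 5/60 + 16.7/3600 = 0 + 0.083333 + 0.004639 = 0.087972
  W → negative
Point 4:
  Latitude: 35 + 34.5247/60 = 35.575412
  S → negative
  λ: 87 + 50.454/60 = 87.840900
  E → positive
Point 5:
  Latitude: degrees = first 2 digits = 44, minutes = 20.137; 44 + 20.137/60 = 44.335617
  S → negative
  Lon: split at 3 digits → 012° and 19.18439′; 12 + 19.18439/60 = 12.319740
  E ⇒ keep positive

1. -17.35619, 43.10278
2. 0.06600, -70.65637
3. 87.96358, -0.08797
4. -35.57541, 87.84090
5. -44.33562, 12.31974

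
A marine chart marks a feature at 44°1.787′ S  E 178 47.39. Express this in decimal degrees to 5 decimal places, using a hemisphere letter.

44.02978° S, 178.78983° E

Lat: 1.787′ = 0.029783°; total 44.029783
Longitude: 178 + 47.39/60 = 178.789833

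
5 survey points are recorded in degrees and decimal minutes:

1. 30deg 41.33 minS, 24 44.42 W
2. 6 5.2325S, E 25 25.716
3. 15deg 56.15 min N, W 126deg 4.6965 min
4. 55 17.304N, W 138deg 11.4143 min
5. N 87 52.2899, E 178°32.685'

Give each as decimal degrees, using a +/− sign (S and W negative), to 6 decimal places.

1. -30.688833, -24.740333
2. -6.087208, 25.428600
3. 15.935833, -126.078275
4. 55.288400, -138.190238
5. 87.871498, 178.544750

Point 1:
  Lat: 30 + 41.33/60 = 30.6888333
  hemisphere S, so the sign is −
  Lon: 24 + 44.42/60 = 24.7403333
  W ⇒ negate
Point 2:
  Latitude: 6 + 5.2325/60 = 6.0872083
  S → negative
  Longitude: 25 + 25.716/60 = 25.4286000
  E ⇒ keep positive
Point 3:
  Lat: 56.15′ = 0.935833°; total 15.9358333
  N → positive
  Lon: 4.6965′ = 0.078275°; total 126.0782750
  W → negative
Point 4:
  φ: 17.304′ = 0.288400°; total 55.2884000
  N → positive
  Longitude: 11.4143′ = 0.190238°; total 138.1902383
  W → negative
Point 5:
  Lat: 52.2899′ = 0.871498°; total 87.8714983
  N ⇒ keep positive
  Longitude: 178 + 32.685/60 = 178.5447500
  E → positive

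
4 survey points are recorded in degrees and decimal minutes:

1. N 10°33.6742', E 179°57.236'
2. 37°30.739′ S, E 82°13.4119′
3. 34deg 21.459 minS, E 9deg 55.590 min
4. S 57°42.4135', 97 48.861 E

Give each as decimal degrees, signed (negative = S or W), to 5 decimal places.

1. 10.56124, 179.95393
2. -37.51232, 82.22353
3. -34.35765, 9.92650
4. -57.70689, 97.81435

Point 1:
  φ: 10 + 33.6742/60 = 10.561237
  N → positive
  Longitude: 179 + 57.236/60 = 179.953933
  E ⇒ keep positive
Point 2:
  φ: 30.739′ = 0.512317°; total 37.512317
  S ⇒ negate
  λ: 82 + 13.4119/60 = 82.223532
  E → positive
Point 3:
  φ: 34 + 21.459/60 = 34.357650
  S → negative
  Lon: 55.59′ = 0.926500°; total 9.926500
  E ⇒ keep positive
Point 4:
  Lat: 42.4135′ = 0.706892°; total 57.706892
  S → negative
  Longitude: 97 + 48.861/60 = 97.814350
  E → positive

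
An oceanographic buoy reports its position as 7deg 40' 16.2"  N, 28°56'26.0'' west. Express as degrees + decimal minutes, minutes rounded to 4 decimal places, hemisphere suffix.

Latitude: 40 + 16.2/60 = 40.270000′
Lon: 56 + 26/60 = 56.433333′

7° 40.2700′ N, 28° 56.4333′ W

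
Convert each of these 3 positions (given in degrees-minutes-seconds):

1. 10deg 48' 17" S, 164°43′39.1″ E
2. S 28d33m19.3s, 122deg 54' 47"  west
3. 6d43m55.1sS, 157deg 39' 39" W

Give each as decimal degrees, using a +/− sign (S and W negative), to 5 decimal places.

1. -10.80472, 164.72753
2. -28.55536, -122.91306
3. -6.73197, -157.66083

Point 1:
  Latitude: 10 + 48/60 + 17/3600 = 10.804722
  hemisphere S, so the sign is −
  λ: 164 + 43/60 + 39.1/3600 = 164.727528
  E → positive
Point 2:
  Lat: 28 + 33/60 + 19.3/3600 = 28.555361
  S → negative
  λ: 54′ + 47″ = 54.78333′; 122 + 54.78333/60 = 122.913056
  hemisphere W, so the sign is −
Point 3:
  φ: 6° + 43/60 + 55.1/3600 = 6 + 0.716667 + 0.015306 = 6.731972
  hemisphere S, so the sign is −
  λ: 157 + 39/60 + 39/3600 = 157.660833
  W → negative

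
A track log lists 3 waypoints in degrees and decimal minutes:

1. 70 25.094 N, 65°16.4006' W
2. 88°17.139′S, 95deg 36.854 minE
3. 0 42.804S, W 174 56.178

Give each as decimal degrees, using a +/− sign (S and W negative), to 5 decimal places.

Point 1:
  Lat: 70 + 25.094/60 = 70.418233
  N → positive
  Lon: 65 + 16.4006/60 = 65.273343
  hemisphere W, so the sign is −
Point 2:
  Latitude: 17.139′ = 0.285650°; total 88.285650
  S ⇒ negate
  λ: 36.854′ = 0.614233°; total 95.614233
  E ⇒ keep positive
Point 3:
  φ: 42.804′ = 0.713400°; total 0.713400
  hemisphere S, so the sign is −
  λ: 56.178′ = 0.936300°; total 174.936300
  W → negative

1. 70.41823, -65.27334
2. -88.28565, 95.61423
3. -0.71340, -174.93630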